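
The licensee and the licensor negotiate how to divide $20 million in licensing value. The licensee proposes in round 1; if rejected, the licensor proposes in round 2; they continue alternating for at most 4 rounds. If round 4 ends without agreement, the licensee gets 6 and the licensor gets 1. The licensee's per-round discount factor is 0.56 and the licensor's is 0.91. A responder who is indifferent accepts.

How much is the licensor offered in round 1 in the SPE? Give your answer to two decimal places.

Round 4 (the licensor proposes): the licensee gets 6 if talks fail, so the licensor offers 6 and keeps 14.
Round 3 (the licensee proposes): the licensor can get 14 next round, worth 0.91 × 14 = 12.74 now, so the licensee offers 12.74, keeping 7.26.
Round 2 (the licensor proposes): the licensee can get 7.26 next round, worth 0.56 × 7.26 = 4.0656 now, so the licensor offers 4.0656, keeping 15.9344.
Round 1 (the licensee proposes): the licensor can get 15.9344 next round, worth 0.91 × 15.9344 = 14.500304 now. The licensee offers 14.500304 and keeps 20 − 14.500304 = 5.499696.

14.50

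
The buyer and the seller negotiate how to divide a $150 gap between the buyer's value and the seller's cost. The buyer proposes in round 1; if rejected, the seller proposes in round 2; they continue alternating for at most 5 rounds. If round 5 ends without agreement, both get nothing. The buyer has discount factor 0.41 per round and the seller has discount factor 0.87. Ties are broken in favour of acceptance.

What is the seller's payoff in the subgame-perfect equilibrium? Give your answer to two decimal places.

104.46

Round 5 (the buyer proposes): the seller will accept anything ≥ 0, so the buyer offers 0 and keeps 150.
Round 4 (the seller proposes): the buyer can get 150 next round, worth 0.41 × 150 = 61.5 now, so the seller offers 61.5, keeping 88.5.
Round 3 (the buyer proposes): the seller can get 88.5 next round, worth 0.87 × 88.5 = 76.995 now. The buyer offers 76.995 and keeps 150 − 76.995 = 73.005.
Round 2 (the seller proposes): the buyer can get 73.005 next round, worth 0.41 × 73.005 = 29.93205 now, so the seller offers 29.93205, keeping 120.06795.
Round 1 (the buyer proposes): the seller can get 120.06795 next round, worth 0.87 × 120.06795 = 104.4591165 now. The buyer offers 104.4591165 and keeps 150 − 104.4591165 = 45.5408835.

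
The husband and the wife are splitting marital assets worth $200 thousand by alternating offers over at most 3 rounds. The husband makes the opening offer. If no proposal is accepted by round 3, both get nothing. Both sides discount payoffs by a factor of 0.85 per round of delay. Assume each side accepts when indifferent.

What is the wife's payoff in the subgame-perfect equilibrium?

Round 3 (the husband proposes): the wife will accept anything ≥ 0, so the husband offers 0 and keeps 200.
Round 2 (the wife proposes): the husband can get 200 next round, worth 0.85 × 200 = 170 now. The wife offers 170 and keeps 200 − 170 = 30.
Round 1 (the husband proposes): the wife can get 30 next round, worth 0.85 × 30 = 25.5 now; the husband offers that and keeps 174.5.

25.5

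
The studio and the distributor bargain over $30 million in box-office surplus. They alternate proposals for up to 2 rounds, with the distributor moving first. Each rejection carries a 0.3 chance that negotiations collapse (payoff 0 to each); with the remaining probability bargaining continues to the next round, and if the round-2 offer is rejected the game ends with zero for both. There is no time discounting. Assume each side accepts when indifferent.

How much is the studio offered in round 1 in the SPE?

21

Round 2 (the studio proposes): rejection yields 0 for the distributor; the studio offers 0 and keeps 30.
Round 1 (the distributor proposes): rejecting gives the studio an expected 0.7 × 30 = 21. The distributor offers 21 and keeps 30 − 21 = 9.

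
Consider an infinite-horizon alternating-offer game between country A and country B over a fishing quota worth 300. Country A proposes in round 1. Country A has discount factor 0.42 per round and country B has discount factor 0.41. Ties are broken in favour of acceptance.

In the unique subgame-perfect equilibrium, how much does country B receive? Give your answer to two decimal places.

86.18

When country A proposes, country B accepts any offer worth at least 0.41 times what country B would get by proposing next round; and vice versa.
This gives x = 300 − 0.41y and y = 300 − 0.42x, where x and y are each side's share when it proposes.
Hence (1 − 0.41·0.42)x = 300(1 − 0.41), i.e. 0.8278·x = 177.
x ≈ 213.8198; country B's share is 300 − x ≈ 86.1802.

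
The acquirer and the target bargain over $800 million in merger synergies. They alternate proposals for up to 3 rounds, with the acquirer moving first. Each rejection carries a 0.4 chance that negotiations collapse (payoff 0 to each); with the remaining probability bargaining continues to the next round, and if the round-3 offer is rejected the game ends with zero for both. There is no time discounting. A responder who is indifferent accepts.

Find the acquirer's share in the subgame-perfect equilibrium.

608

By backward induction:
Round 3 (the acquirer proposes): rejection yields 0 for the target; the acquirer offers 0 and keeps 800.
Round 2 (the target proposes): rejecting gives the acquirer an expected 0.6 × 800 = 480, so the target offers 480, keeping 320.
Round 1 (the acquirer proposes): rejecting gives the target an expected 0.6 × 320 = 192; the acquirer offers that and keeps 608.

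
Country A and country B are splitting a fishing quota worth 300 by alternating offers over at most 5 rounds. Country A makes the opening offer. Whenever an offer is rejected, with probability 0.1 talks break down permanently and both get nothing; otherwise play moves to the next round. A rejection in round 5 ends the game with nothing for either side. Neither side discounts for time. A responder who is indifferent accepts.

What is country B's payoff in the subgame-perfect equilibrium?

Round 5 (country A proposes): rejection yields 0 for country B; country A offers 0 and keeps 300.
Round 4 (country B proposes): rejecting gives country A an expected 0.9 × 300 = 270; country B offers that and keeps 30.
Round 3 (country A proposes): rejecting gives country B an expected 0.9 × 30 = 27, so country A offers 27, keeping 273.
Round 2 (country B proposes): rejecting gives country A an expected 0.9 × 273 = 245.7, so country B offers 245.7, keeping 54.3.
Round 1 (country A proposes): rejecting gives country B an expected 0.9 × 54.3 = 48.87. Country A offers 48.87 and keeps 300 − 48.87 = 251.13.

48.87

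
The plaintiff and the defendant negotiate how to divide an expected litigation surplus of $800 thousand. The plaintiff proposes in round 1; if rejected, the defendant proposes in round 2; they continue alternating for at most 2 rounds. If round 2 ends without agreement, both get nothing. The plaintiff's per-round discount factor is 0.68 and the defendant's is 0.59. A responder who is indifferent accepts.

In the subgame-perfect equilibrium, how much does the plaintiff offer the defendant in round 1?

472

Work backward from the last round.
Round 2 (the defendant proposes): rejection yields 0 for the plaintiff; the defendant offers 0 and keeps 800.
Round 1 (the plaintiff proposes): the defendant can get 800 next round, worth 0.59 × 800 = 472 now; the plaintiff offers that and keeps 328.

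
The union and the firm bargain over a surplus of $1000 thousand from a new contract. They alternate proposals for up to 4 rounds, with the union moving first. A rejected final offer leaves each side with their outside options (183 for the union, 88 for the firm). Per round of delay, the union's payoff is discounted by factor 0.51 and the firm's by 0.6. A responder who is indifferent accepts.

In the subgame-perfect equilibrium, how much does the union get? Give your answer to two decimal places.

By backward induction:
Round 4 (the firm proposes): the union gets 183 if talks fail, so the firm offers 183 and keeps 817.
Round 3 (the union proposes): the firm can get 817 next round, worth 0.6 × 817 = 490.2 now; the union offers that and keeps 509.8.
Round 2 (the firm proposes): the union can get 509.8 next round, worth 0.51 × 509.8 = 259.998 now. The firm offers 259.998 and keeps 1000 − 259.998 = 740.002.
Round 1 (the union proposes): the firm can get 740.002 next round, worth 0.6 × 740.002 = 444.0012 now; the union offers that and keeps 555.9988.

556.00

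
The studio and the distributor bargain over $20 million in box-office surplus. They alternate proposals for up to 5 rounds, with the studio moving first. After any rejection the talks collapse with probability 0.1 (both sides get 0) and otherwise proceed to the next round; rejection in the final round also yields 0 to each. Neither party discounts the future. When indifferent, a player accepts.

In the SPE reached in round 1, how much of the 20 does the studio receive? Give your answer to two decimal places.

Round 5 (the studio proposes): the distributor will accept anything ≥ 0, so the studio offers 0 and keeps 20.
Round 4 (the distributor proposes): rejecting gives the studio an expected 0.9 × 20 = 18. The distributor offers 18 and keeps 20 − 18 = 2.
Round 3 (the studio proposes): rejecting gives the distributor an expected 0.9 × 2 = 1.8; the studio offers that and keeps 18.2.
Round 2 (the distributor proposes): rejecting gives the studio an expected 0.9 × 18.2 = 16.38; the distributor offers that and keeps 3.62.
Round 1 (the studio proposes): rejecting gives the distributor an expected 0.9 × 3.62 = 3.258. The studio offers 3.258 and keeps 20 − 3.258 = 16.742.

16.74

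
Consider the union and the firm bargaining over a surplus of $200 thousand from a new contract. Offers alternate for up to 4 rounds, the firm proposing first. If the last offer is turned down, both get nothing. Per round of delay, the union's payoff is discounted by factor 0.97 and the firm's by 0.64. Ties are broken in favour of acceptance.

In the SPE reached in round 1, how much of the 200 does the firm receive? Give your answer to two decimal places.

Round 4 (the union proposes): the firm will accept anything ≥ 0, so the union offers 0 and keeps 200.
Round 3 (the firm proposes): the union can get 200 next round, worth 0.97 × 200 = 194 now; the firm offers that and keeps 6.
Round 2 (the union proposes): the firm can get 6 next round, worth 0.64 × 6 = 3.84 now. The union offers 3.84 and keeps 200 − 3.84 = 196.16.
Round 1 (the firm proposes): the union can get 196.16 next round, worth 0.97 × 196.16 = 190.2752 now, so the firm offers 190.2752, keeping 9.7248.

9.72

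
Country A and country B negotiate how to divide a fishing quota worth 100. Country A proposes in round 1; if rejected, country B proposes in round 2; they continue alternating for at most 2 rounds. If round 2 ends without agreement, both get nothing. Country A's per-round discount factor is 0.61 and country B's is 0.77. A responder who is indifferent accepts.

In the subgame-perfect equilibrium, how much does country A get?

23

Work backward from the last round.
Round 2 (country B proposes): country A will accept anything ≥ 0, so country B offers 0 and keeps 100.
Round 1 (country A proposes): country B can get 100 next round, worth 0.77 × 100 = 77 now; country A offers that and keeps 23.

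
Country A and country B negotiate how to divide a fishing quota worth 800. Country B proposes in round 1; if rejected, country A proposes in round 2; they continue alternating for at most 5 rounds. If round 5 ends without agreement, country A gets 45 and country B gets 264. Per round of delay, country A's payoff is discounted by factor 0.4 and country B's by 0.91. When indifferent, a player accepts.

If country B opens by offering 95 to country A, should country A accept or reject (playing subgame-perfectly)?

Accept

Round 5 (country B proposes): country A gets 45 if talks fail, so country B offers 45 and keeps 755.
Round 4 (country A proposes): country B can get 755 next round, worth 0.91 × 755 = 687.05 now; country A offers that and keeps 112.95.
Round 3 (country B proposes): country A can get 112.95 next round, worth 0.4 × 112.95 = 45.18 now. Country B offers 45.18 and keeps 800 − 45.18 = 754.82.
Round 2 (country A proposes): country B can get 754.82 next round, worth 0.91 × 754.82 = 686.8862 now, so country A offers 686.8862, keeping 113.1138.
So by rejecting in round 1, country A gets 113.1138 next round, worth 0.4 × 113.1138 = 45.24552 now.
Offer 95 ≥ 45.24552, so country A accepts.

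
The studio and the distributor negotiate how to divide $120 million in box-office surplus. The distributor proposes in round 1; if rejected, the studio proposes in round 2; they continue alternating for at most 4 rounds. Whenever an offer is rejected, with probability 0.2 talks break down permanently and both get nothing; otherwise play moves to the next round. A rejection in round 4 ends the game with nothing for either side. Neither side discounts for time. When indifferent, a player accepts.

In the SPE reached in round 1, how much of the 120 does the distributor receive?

39.36

Round 4 (the studio proposes): rejection yields 0 for the distributor; the studio offers 0 and keeps 120.
Round 3 (the distributor proposes): rejecting gives the studio an expected 0.8 × 120 = 96. The distributor offers 96 and keeps 120 − 96 = 24.
Round 2 (the studio proposes): rejecting gives the distributor an expected 0.8 × 24 = 19.2, so the studio offers 19.2, keeping 100.8.
Round 1 (the distributor proposes): rejecting gives the studio an expected 0.8 × 100.8 = 80.64; the distributor offers that and keeps 39.36.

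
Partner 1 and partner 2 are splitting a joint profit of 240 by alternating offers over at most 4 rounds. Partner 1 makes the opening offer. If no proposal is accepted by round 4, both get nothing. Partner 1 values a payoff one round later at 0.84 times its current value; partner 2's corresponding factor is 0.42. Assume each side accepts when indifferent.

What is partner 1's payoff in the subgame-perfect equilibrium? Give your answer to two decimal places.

188.31

Round 4 (partner 2 proposes): partner 1 will accept anything ≥ 0, so partner 2 offers 0 and keeps 240.
Round 3 (partner 1 proposes): partner 2 can get 240 next round, worth 0.42 × 240 = 100.8 now. Partner 1 offers 100.8 and keeps 240 − 100.8 = 139.2.
Round 2 (partner 2 proposes): partner 1 can get 139.2 next round, worth 0.84 × 139.2 = 116.928 now; partner 2 offers that and keeps 123.072.
Round 1 (partner 1 proposes): partner 2 can get 123.072 next round, worth 0.42 × 123.072 = 51.69024 now, so partner 1 offers 51.69024, keeping 188.30976.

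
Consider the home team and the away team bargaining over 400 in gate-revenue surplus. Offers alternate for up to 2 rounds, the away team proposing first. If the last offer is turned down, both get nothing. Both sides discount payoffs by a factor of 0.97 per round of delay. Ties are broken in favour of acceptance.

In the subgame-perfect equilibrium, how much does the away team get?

Round 2 (the home team proposes): rejection yields 0 for the away team; the home team offers 0 and keeps 400.
Round 1 (the away team proposes): the home team can get 400 next round, worth 0.97 × 400 = 388 now; the away team offers that and keeps 12.

12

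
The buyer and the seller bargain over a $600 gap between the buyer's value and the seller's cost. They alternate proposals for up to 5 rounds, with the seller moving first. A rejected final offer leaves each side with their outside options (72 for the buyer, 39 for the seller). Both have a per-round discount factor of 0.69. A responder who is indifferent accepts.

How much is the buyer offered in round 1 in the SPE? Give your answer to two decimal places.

Round 5 (the seller proposes): the buyer gets 72 if talks fail, so the seller offers 72 and keeps 528.
Round 4 (the buyer proposes): the seller can get 528 next round, worth 0.69 × 528 = 364.32 now. The buyer offers 364.32 and keeps 600 − 364.32 = 235.68.
Round 3 (the seller proposes): the buyer can get 235.68 next round, worth 0.69 × 235.68 = 162.6192 now, so the seller offers 162.6192, keeping 437.3808.
Round 2 (the buyer proposes): the seller can get 437.3808 next round, worth 0.69 × 437.3808 = 301.792752 now, so the buyer offers 301.792752, keeping 298.207248.
Round 1 (the seller proposes): the buyer can get 298.207248 next round, worth 0.69 × 298.207248 = 205.76300112 now. The seller offers 205.76300112 and keeps 600 − 205.76300112 = 394.23699888.

205.76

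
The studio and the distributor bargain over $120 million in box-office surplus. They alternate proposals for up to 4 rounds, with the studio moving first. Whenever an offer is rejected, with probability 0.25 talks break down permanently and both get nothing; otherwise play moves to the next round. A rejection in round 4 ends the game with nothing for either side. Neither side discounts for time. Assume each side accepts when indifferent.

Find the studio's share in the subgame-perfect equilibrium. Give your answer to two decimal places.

Round 4 (the distributor proposes): the studio will accept anything ≥ 0, so the distributor offers 0 and keeps 120.
Round 3 (the studio proposes): rejecting gives the distributor an expected 0.75 × 120 = 90, so the studio offers 90, keeping 30.
Round 2 (the distributor proposes): rejecting gives the studio an expected 0.75 × 30 = 22.5. The distributor offers 22.5 and keeps 120 − 22.5 = 97.5.
Round 1 (the studio proposes): rejecting gives the distributor an expected 0.75 × 97.5 = 73.125; the studio offers that and keeps 46.875.

46.88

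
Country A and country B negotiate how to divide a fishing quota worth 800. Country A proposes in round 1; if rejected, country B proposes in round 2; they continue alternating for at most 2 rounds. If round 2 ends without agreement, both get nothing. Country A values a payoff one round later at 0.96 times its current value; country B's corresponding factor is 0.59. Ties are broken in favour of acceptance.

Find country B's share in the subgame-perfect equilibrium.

472

Round 2 (country B proposes): country A will accept anything ≥ 0, so country B offers 0 and keeps 800.
Round 1 (country A proposes): country B can get 800 next round, worth 0.59 × 800 = 472 now; country A offers that and keeps 328.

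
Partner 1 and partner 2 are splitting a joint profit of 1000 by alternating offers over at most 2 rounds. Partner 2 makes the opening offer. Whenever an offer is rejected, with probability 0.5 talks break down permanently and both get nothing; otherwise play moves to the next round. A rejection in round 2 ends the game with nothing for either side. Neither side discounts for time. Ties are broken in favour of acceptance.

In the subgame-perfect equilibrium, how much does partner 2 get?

500

Round 2 (partner 1 proposes): rejection yields 0 for partner 2; partner 1 offers 0 and keeps 1000.
Round 1 (partner 2 proposes): rejecting gives partner 1 an expected 0.5 × 1000 = 500. Partner 2 offers 500 and keeps 1000 − 500 = 500.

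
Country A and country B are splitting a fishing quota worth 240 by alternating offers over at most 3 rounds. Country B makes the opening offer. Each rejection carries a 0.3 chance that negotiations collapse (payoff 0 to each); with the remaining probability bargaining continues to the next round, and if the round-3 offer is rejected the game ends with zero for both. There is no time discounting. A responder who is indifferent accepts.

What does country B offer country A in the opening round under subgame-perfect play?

50.4

By backward induction:
Round 3 (country B proposes): country A will accept anything ≥ 0, so country B offers 0 and keeps 240.
Round 2 (country A proposes): rejecting gives country B an expected 0.7 × 240 = 168. Country A offers 168 and keeps 240 − 168 = 72.
Round 1 (country B proposes): rejecting gives country A an expected 0.7 × 72 = 50.4; country B offers that and keeps 189.6.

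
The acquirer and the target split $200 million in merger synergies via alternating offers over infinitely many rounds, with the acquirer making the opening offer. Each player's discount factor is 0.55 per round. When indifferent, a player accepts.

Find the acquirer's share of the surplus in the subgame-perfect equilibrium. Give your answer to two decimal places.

129.03

When the acquirer proposes, the target accepts any offer worth at least 0.55 times what the target would get by proposing next round; and vice versa.
This gives x = 200 − 0.55y and y = 200 − 0.55x, where x and y are each side's share when it proposes.
Hence (1 − 0.55·0.55)x = 200(1 − 0.55), i.e. 0.6975·x = 90.
x ≈ 129.0323; the target's share is 200 − x ≈ 70.9677.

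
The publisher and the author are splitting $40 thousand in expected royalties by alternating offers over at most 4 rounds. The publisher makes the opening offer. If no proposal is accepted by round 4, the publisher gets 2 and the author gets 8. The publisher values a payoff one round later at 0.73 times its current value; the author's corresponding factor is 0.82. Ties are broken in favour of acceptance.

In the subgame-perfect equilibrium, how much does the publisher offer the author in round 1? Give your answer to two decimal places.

27.51

Round 4 (the author proposes): the publisher gets 2 if talks fail, so the author offers 2 and keeps 38.
Round 3 (the publisher proposes): the author can get 38 next round, worth 0.82 × 38 = 31.16 now; the publisher offers that and keeps 8.84.
Round 2 (the author proposes): the publisher can get 8.84 next round, worth 0.73 × 8.84 = 6.4532 now, so the author offers 6.4532, keeping 33.5468.
Round 1 (the publisher proposes): the author can get 33.5468 next round, worth 0.82 × 33.5468 = 27.508376 now, so the publisher offers 27.508376, keeping 12.491624.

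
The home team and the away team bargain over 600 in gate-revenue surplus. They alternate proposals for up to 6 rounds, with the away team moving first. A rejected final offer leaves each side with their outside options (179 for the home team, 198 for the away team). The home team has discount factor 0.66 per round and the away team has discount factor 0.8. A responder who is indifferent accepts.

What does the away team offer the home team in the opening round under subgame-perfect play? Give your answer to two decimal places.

Round 6 (the home team proposes): the away team gets 198 if talks fail, so the home team offers 198 and keeps 402.
Round 5 (the away team proposes): the home team can get 402 next round, worth 0.66 × 402 = 265.32 now; the away team offers that and keeps 334.68.
Round 4 (the home team proposes): the away team can get 334.68 next round, worth 0.8 × 334.68 = 267.744 now, so the home team offers 267.744, keeping 332.256.
Round 3 (the away team proposes): the home team can get 332.256 next round, worth 0.66 × 332.256 = 219.28896 now, so the away team offers 219.28896, keeping 380.71104.
Round 2 (the home team proposes): the away team can get 380.71104 next round, worth 0.8 × 380.71104 = 304.568832 now; the home team offers that and keeps 295.431168.
Round 1 (the away team proposes): the home team can get 295.431168 next round, worth 0.66 × 295.431168 = 194.98457088 now; the away team offers that and keeps 405.01542912.

194.98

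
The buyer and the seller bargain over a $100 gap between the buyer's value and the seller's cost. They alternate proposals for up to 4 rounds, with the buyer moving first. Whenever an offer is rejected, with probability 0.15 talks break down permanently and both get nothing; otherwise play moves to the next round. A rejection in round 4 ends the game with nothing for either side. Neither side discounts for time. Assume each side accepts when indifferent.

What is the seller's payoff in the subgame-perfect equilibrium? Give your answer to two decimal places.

74.16

Round 4 (the seller proposes): rejection yields 0 for the buyer; the seller offers 0 and keeps 100.
Round 3 (the buyer proposes): rejecting gives the seller an expected 0.85 × 100 = 85; the buyer offers that and keeps 15.
Round 2 (the seller proposes): rejecting gives the buyer an expected 0.85 × 15 = 12.75; the seller offers that and keeps 87.25.
Round 1 (the buyer proposes): rejecting gives the seller an expected 0.85 × 87.25 = 74.1625, so the buyer offers 74.1625, keeping 25.8375.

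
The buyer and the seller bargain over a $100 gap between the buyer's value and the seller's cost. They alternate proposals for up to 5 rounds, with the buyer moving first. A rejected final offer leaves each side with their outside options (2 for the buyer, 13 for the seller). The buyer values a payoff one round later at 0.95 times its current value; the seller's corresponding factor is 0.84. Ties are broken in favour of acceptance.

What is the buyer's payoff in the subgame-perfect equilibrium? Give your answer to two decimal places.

By backward induction:
Round 5 (the buyer proposes): the seller gets 13 if talks fail, so the buyer offers 13 and keeps 87.
Round 4 (the seller proposes): the buyer can get 87 next round, worth 0.95 × 87 = 82.65 now. The seller offers 82.65 and keeps 100 − 82.65 = 17.35.
Round 3 (the buyer proposes): the seller can get 17.35 next round, worth 0.84 × 17.35 = 14.574 now. The buyer offers 14.574 and keeps 100 − 14.574 = 85.426.
Round 2 (the seller proposes): the buyer can get 85.426 next round, worth 0.95 × 85.426 = 81.1547 now; the seller offers that and keeps 18.8453.
Round 1 (the buyer proposes): the seller can get 18.8453 next round, worth 0.84 × 18.8453 = 15.830052 now. The buyer offers 15.830052 and keeps 100 − 15.830052 = 84.169948.

84.17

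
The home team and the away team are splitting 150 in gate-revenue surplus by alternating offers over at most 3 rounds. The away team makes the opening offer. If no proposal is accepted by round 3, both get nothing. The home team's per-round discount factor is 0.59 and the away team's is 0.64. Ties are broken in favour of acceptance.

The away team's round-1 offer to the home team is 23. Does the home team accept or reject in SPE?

Round 3 (the away team proposes): the home team will accept anything ≥ 0, so the away team offers 0 and keeps 150.
Round 2 (the home team proposes): the away team can get 150 next round, worth 0.64 × 150 = 96 now; the home team offers that and keeps 54.
So by rejecting in round 1, the home team gets 54 next round, worth 0.59 × 54 = 31.86 now.
Offer 23 < 31.86, so the home team rejects.

Reject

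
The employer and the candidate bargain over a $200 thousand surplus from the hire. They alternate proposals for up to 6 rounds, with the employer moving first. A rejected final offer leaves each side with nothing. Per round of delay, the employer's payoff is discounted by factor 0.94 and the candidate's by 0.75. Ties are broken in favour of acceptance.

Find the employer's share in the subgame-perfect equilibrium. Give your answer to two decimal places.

110.10

Round 6 (the candidate proposes): rejection yields 0 for the employer; the candidate offers 0 and keeps 200.
Round 5 (the employer proposes): the candidate can get 200 next round, worth 0.75 × 200 = 150 now; the employer offers that and keeps 50.
Round 4 (the candidate proposes): the employer can get 50 next round, worth 0.94 × 50 = 47 now. The candidate offers 47 and keeps 200 − 47 = 153.
Round 3 (the employer proposes): the candidate can get 153 next round, worth 0.75 × 153 = 114.75 now, so the employer offers 114.75, keeping 85.25.
Round 2 (the candidate proposes): the employer can get 85.25 next round, worth 0.94 × 85.25 = 80.135 now. The candidate offers 80.135 and keeps 200 − 80.135 = 119.865.
Round 1 (the employer proposes): the candidate can get 119.865 next round, worth 0.75 × 119.865 = 89.89875 now; the employer offers that and keeps 110.10125.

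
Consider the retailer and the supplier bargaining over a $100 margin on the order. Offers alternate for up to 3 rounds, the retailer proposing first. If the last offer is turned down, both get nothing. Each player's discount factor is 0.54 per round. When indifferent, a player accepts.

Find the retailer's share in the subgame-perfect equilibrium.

Round 3 (the retailer proposes): rejection yields 0 for the supplier; the retailer offers 0 and keeps 100.
Round 2 (the supplier proposes): the retailer can get 100 next round, worth 0.54 × 100 = 54 now; the supplier offers that and keeps 46.
Round 1 (the retailer proposes): the supplier can get 46 next round, worth 0.54 × 46 = 24.84 now; the retailer offers that and keeps 75.16.

75.16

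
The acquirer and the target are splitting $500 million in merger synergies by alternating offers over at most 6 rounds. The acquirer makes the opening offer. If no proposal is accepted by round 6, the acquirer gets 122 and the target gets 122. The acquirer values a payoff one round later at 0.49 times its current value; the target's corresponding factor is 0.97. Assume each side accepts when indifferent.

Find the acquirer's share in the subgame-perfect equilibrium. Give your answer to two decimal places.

52.25

Round 6 (the target proposes): the acquirer gets 122 if talks fail, so the target offers 122 and keeps 378.
Round 5 (the acquirer proposes): the target can get 378 next round, worth 0.97 × 378 = 366.66 now; the acquirer offers that and keeps 133.34.
Round 4 (the target proposes): the acquirer can get 133.34 next round, worth 0.49 × 133.34 = 65.3366 now. The target offers 65.3366 and keeps 500 − 65.3366 = 434.6634.
Round 3 (the acquirer proposes): the target can get 434.6634 next round, worth 0.97 × 434.6634 = 421.623498 now; the acquirer offers that and keeps 78.376502.
Round 2 (the target proposes): the acquirer can get 78.376502 next round, worth 0.49 × 78.376502 = 38.40448598 now; the target offers that and keeps 461.59551402.
Round 1 (the acquirer proposes): the target can get 461.59551402 next round, worth 0.97 × 461.59551402 = 447.7476485994 now; the acquirer offers that and keeps 52.2523514006.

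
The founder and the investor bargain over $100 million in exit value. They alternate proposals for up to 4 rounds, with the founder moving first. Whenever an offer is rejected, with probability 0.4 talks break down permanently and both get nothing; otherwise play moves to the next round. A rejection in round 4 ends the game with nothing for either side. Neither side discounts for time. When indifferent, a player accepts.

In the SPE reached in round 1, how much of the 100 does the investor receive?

Round 4 (the investor proposes): the founder will accept anything ≥ 0, so the investor offers 0 and keeps 100.
Round 3 (the founder proposes): rejecting gives the investor an expected 0.6 × 100 = 60. The founder offers 60 and keeps 100 − 60 = 40.
Round 2 (the investor proposes): rejecting gives the founder an expected 0.6 × 40 = 24; the investor offers that and keeps 76.
Round 1 (the founder proposes): rejecting gives the investor an expected 0.6 × 76 = 45.6, so the founder offers 45.6, keeping 54.4.

45.6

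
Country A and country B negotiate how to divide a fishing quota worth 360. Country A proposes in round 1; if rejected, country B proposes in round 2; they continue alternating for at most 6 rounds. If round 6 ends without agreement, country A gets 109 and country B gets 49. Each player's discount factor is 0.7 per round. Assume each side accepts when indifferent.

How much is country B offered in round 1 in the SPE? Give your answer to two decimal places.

Round 6 (country B proposes): country A gets 109 if talks fail, so country B offers 109 and keeps 251.
Round 5 (country A proposes): country B can get 251 next round, worth 0.7 × 251 = 175.7 now. Country A offers 175.7 and keeps 360 − 175.7 = 184.3.
Round 4 (country B proposes): country A can get 184.3 next round, worth 0.7 × 184.3 = 129.01 now. Country B offers 129.01 and keeps 360 − 129.01 = 230.99.
Round 3 (country A proposes): country B can get 230.99 next round, worth 0.7 × 230.99 = 161.693 now; country A offers that and keeps 198.307.
Round 2 (country B proposes): country A can get 198.307 next round, worth 0.7 × 198.307 = 138.8149 now; country B offers that and keeps 221.1851.
Round 1 (country A proposes): country B can get 221.1851 next round, worth 0.7 × 221.1851 = 154.82957 now; country A offers that and keeps 205.17043.

154.83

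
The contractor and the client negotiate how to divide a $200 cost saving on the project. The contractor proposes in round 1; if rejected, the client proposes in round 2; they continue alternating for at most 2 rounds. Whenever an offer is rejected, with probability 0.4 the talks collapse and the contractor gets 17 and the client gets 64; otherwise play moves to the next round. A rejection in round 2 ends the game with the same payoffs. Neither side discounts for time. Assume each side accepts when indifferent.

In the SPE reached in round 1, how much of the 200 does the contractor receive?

Round 2 (the client proposes): the contractor gets 17 if talks fail, so the client offers 17 and keeps 183.
Round 1 (the contractor proposes): rejecting gives the client an expected 0.6 × 183 + 0.4 × 64 = 135.4; the contractor offers that and keeps 64.6.

64.6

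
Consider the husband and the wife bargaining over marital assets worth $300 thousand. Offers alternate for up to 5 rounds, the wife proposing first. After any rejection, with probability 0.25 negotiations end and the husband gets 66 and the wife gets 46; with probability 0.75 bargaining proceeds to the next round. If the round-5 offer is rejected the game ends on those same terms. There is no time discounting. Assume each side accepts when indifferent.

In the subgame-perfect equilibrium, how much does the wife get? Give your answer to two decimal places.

178.92

Round 5 (the wife proposes): the husband gets 66 if talks fail, so the wife offers 66 and keeps 234.
Round 4 (the husband proposes): rejecting gives the wife an expected 0.75 × 234 + 0.25 × 46 = 187; the husband offers that and keeps 113.
Round 3 (the wife proposes): rejecting gives the husband an expected 0.75 × 113 + 0.25 × 66 = 101.25, so the wife offers 101.25, keeping 198.75.
Round 2 (the husband proposes): rejecting gives the wife an expected 0.75 × 198.75 + 0.25 × 46 = 160.5625; the husband offers that and keeps 139.4375.
Round 1 (the wife proposes): rejecting gives the husband an expected 0.75 × 139.4375 + 0.25 × 66 = 121.078125; the wife offers that and keeps 178.921875.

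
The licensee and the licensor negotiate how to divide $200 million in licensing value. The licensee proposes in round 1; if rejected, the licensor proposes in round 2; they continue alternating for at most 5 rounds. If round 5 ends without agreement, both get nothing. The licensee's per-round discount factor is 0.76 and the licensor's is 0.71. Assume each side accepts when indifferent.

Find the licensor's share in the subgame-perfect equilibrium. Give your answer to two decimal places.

52.47

Round 5 (the licensee proposes): rejection yields 0 for the licensor; the licensee offers 0 and keeps 200.
Round 4 (the licensor proposes): the licensee can get 200 next round, worth 0.76 × 200 = 152 now. The licensor offers 152 and keeps 200 − 152 = 48.
Round 3 (the licensee proposes): the licensor can get 48 next round, worth 0.71 × 48 = 34.08 now. The licensee offers 34.08 and keeps 200 − 34.08 = 165.92.
Round 2 (the licensor proposes): the licensee can get 165.92 next round, worth 0.76 × 165.92 = 126.0992 now. The licensor offers 126.0992 and keeps 200 − 126.0992 = 73.9008.
Round 1 (the licensee proposes): the licensor can get 73.9008 next round, worth 0.71 × 73.9008 = 52.469568 now. The licensee offers 52.469568 and keeps 200 − 52.469568 = 147.530432.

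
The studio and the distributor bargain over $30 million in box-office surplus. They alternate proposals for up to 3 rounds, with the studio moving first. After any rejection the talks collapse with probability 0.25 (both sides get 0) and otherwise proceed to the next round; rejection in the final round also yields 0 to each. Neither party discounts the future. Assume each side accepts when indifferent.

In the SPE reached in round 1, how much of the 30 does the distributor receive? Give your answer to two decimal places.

5.63

Round 3 (the studio proposes): the distributor will accept anything ≥ 0, so the studio offers 0 and keeps 30.
Round 2 (the distributor proposes): rejecting gives the studio an expected 0.75 × 30 = 22.5. The distributor offers 22.5 and keeps 30 − 22.5 = 7.5.
Round 1 (the studio proposes): rejecting gives the distributor an expected 0.75 × 7.5 = 5.625, so the studio offers 5.625, keeping 24.375.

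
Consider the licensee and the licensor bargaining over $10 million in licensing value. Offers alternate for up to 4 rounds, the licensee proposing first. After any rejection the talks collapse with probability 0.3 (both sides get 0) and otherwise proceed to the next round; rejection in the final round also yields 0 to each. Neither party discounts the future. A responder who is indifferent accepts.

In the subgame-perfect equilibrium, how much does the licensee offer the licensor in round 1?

By backward induction:
Round 4 (the licensor proposes): rejection yields 0 for the licensee; the licensor offers 0 and keeps 10.
Round 3 (the licensee proposes): rejecting gives the licensor an expected 0.7 × 10 = 7; the licensee offers that and keeps 3.
Round 2 (the licensor proposes): rejecting gives the licensee an expected 0.7 × 3 = 2.1. The licensor offers 2.1 and keeps 10 − 2.1 = 7.9.
Round 1 (the licensee proposes): rejecting gives the licensor an expected 0.7 × 7.9 = 5.53, so the licensee offers 5.53, keeping 4.47.

5.53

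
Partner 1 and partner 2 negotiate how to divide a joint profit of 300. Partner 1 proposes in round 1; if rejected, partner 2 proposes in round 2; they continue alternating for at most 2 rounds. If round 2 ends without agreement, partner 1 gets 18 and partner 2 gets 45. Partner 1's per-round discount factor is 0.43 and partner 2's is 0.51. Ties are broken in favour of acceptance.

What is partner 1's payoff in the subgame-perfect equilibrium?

Round 2 (partner 2 proposes): partner 1 gets 18 if talks fail, so partner 2 offers 18 and keeps 282.
Round 1 (partner 1 proposes): partner 2 can get 282 next round, worth 0.51 × 282 = 143.82 now; partner 1 offers that and keeps 156.18.

156.18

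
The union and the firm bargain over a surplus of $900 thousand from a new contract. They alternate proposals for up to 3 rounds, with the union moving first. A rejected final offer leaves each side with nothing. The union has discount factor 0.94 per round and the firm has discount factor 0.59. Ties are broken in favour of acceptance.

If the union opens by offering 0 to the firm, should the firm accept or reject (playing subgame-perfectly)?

Round 3 (the union proposes): the firm will accept anything ≥ 0, so the union offers 0 and keeps 900.
Round 2 (the firm proposes): the union can get 900 next round, worth 0.94 × 900 = 846 now. The firm offers 846 and keeps 900 − 846 = 54.
So by rejecting in round 1, the firm gets 54 next round, worth 0.59 × 54 = 31.86 now.
Offer 0 < 31.86, so the firm rejects.

Reject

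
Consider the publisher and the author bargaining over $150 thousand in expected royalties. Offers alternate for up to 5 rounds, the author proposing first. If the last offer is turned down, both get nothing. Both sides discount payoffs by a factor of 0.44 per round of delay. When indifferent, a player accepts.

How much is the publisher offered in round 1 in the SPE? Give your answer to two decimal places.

Round 5 (the author proposes): the publisher will accept anything ≥ 0, so the author offers 0 and keeps 150.
Round 4 (the publisher proposes): the author can get 150 next round, worth 0.44 × 150 = 66 now. The publisher offers 66 and keeps 150 − 66 = 84.
Round 3 (the author proposes): the publisher can get 84 next round, worth 0.44 × 84 = 36.96 now, so the author offers 36.96, keeping 113.04.
Round 2 (the publisher proposes): the author can get 113.04 next round, worth 0.44 × 113.04 = 49.7376 now. The publisher offers 49.7376 and keeps 150 − 49.7376 = 100.2624.
Round 1 (the author proposes): the publisher can get 100.2624 next round, worth 0.44 × 100.2624 = 44.115456 now; the author offers that and keeps 105.884544.

44.12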